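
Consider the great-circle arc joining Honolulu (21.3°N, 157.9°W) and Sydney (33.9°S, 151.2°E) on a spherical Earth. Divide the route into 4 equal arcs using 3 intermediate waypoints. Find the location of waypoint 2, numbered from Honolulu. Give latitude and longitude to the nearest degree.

≈ 7°S, 178°E

Convert each endpoint to a unit vector on the sphere (x = cos φ cos λ, y = cos φ sin λ, z = sin φ).
The central angle between the endpoints is δ = arccos(p₁·p₂) ≈ 1.282 rad (73.4°).
Interpolate at f = 2/4 with slerp weights a = sin((1−f)δ)/sin δ ≈ 0.624, b = sin(fδ)/sin δ ≈ 0.624.
p = a·p₁ + b·p₂ ≈ (-0.992, 0.031, -0.121); φ = arcsin(p_z) ≈ -6.97°, λ = atan2(p_y, p_x) ≈ 178.22°.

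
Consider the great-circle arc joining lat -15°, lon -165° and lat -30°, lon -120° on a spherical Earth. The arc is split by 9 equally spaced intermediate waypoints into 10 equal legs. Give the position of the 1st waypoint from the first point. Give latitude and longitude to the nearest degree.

≈ lat -17°, lon -161°

Convert each endpoint to a unit vector on the sphere (x = cos φ cos λ, y = cos φ sin λ, z = sin φ).
The central angle between the endpoints is δ = arccos(p₁·p₂) ≈ 0.766 rad (43.9°).
Interpolate at f = 1/10 with slerp weights a = sin((1−f)δ)/sin δ ≈ 0.917, b = sin(fδ)/sin δ ≈ 0.110.
p = a·p₁ + b·p₂ ≈ (-0.904, -0.312, -0.293); φ = arcsin(p_z) ≈ -17.02°, λ = atan2(p_y, p_x) ≈ -160.95°.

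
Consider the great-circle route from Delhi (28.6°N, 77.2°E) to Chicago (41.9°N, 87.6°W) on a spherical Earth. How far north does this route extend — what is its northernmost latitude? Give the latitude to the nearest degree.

≈ 80°N

The great circle lies in the plane with unit normal n̂ = (p₁ × p₂)/|p₁ × p₂|.
Here n̂_z ≈ -0.180; the vertex latitude is φ_max = arccos|n̂_z| ≈ 79.6°.
Check via Clairaut: cos φ_max = |cos φ₁| · sin C = cos(28.6°)·sin(11.8°) ≈ 0.180, again giving ≈ 79.6°.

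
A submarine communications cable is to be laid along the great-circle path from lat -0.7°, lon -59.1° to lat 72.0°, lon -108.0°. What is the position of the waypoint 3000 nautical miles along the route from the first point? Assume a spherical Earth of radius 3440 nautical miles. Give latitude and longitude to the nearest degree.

The haversine formula gives a central angle δ ≈ 1.378 rad (79.0°) between the endpoints. The total great-circle distance is δ·R ≈ 1.378 × 3440 ≈ 4741 nmi, so the target fraction is f = 3000/4741 ≈ 0.633.
Interpolate at f ≈ 0.633 with slerp weights a = sin((1−f)δ)/sin δ ≈ 0.494, b = sin(fδ)/sin δ ≈ 0.780.
p = a·p₁ + b·p₂ ≈ (0.179, -0.653, 0.736); φ = arcsin(p_z) ≈ 47.38°, λ = atan2(p_y, p_x) ≈ -74.66°.

≈ lat 47°, lon -75°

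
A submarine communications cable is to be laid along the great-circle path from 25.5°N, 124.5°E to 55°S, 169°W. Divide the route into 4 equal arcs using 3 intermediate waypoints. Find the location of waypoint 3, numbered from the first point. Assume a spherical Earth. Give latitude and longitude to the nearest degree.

≈ 38°S, 165°E

The haversine formula gives a central angle δ ≈ 1.718 rad (98.4°) between the endpoints.
Interpolate at f = 3/4 with slerp weights a = sin((1−f)δ)/sin δ ≈ 0.421, b = sin(fδ)/sin δ ≈ 0.971.
p = a·p₁ + b·p₂ ≈ (-0.762, 0.207, -0.614); φ = arcsin(p_z) ≈ -37.88°, λ = atan2(p_y, p_x) ≈ 164.81°.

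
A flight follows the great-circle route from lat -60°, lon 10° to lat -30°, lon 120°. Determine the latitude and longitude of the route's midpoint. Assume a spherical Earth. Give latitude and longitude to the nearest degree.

≈ lat -58°, lon 86°

The haversine formula gives a central angle δ ≈ 1.282 rad (73.4°) between the endpoints.
Interpolate at f = 1/2 with slerp weights a = sin((1−f)δ)/sin δ ≈ 0.624, b = sin(fδ)/sin δ ≈ 0.624.
p = a·p₁ + b·p₂ ≈ (0.037, 0.522, -0.852); φ = arcsin(p_z) ≈ -58.44°, λ = atan2(p_y, p_x) ≈ 85.94°.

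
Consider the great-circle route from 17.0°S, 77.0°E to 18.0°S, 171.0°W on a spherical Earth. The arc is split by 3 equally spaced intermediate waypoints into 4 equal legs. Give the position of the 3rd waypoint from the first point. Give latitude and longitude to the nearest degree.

≈ 26°S, 162°E

Convert each endpoint to a unit vector on the sphere (x = cos φ cos λ, y = cos φ sin λ, z = sin φ).
The central angle between the endpoints is δ = arccos(p₁·p₂) ≈ 1.824 rad (104.5°).
Interpolate at f = 3/4 with slerp weights a = sin((1−f)δ)/sin δ ≈ 0.455, b = sin(fδ)/sin δ ≈ 1.012.
p = a·p₁ + b·p₂ ≈ (-0.853, 0.273, -0.446); φ = arcsin(p_z) ≈ -26.46°, λ = atan2(p_y, p_x) ≈ 162.23°.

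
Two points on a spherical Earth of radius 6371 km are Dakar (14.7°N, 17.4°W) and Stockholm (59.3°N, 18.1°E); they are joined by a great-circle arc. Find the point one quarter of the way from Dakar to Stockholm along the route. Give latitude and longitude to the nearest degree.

≈ (27°N, 12°W)

Convert each endpoint to a unit vector on the sphere (x = cos φ cos λ, y = cos φ sin λ, z = sin φ).
The central angle between the endpoints is δ = arccos(p₁·p₂) ≈ 0.902 rad (51.7°).
Interpolate at f = 1/4 with slerp weights a = sin((1−f)δ)/sin δ ≈ 0.798, b = sin(fδ)/sin δ ≈ 0.285.
p = a·p₁ + b·p₂ ≈ (0.875, -0.186, 0.448); φ = arcsin(p_z) ≈ 26.58°, λ = atan2(p_y, p_x) ≈ -11.98°.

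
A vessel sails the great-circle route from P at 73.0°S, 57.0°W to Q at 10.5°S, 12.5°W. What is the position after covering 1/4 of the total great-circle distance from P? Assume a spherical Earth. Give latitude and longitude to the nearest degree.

Write both endpoints as unit vectors p₁, p₂ with components (cos φ cos λ, cos φ sin λ, sin φ).
The central angle between the endpoints is δ = arccos(p₁·p₂) ≈ 1.182 rad (67.7°).
Interpolate at f = 1/4 with slerp weights a = sin((1−f)δ)/sin δ ≈ 0.837, b = sin(fδ)/sin δ ≈ 0.315.
p = a·p₁ + b·p₂ ≈ (0.435, -0.272, -0.858); φ = arcsin(p_z) ≈ -59.10°, λ = atan2(p_y, p_x) ≈ -32.02°.

≈ 59°S, 32°W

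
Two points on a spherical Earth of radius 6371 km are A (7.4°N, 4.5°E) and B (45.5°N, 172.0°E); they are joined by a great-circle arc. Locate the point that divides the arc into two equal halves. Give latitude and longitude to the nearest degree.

Write both endpoints as unit vectors p₁, p₂ with components (cos φ cos λ, cos φ sin λ, sin φ).
The central angle between the endpoints is δ = arccos(p₁·p₂) ≈ 2.198 rad (125.9°).
Interpolate at f = 1/2 with slerp weights a = sin((1−f)δ)/sin δ ≈ 1.100, b = sin(fδ)/sin δ ≈ 1.100.
p = a·p₁ + b·p₂ ≈ (0.324, 0.193, 0.926); φ = arcsin(p_z) ≈ 67.85°, λ = atan2(p_y, p_x) ≈ 30.77°.

≈ (68°N, 31°E)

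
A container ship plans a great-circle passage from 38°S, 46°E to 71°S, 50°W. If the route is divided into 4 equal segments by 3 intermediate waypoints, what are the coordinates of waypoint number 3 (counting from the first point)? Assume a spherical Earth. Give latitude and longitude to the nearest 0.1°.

Write both endpoints as unit vectors p₁, p₂ with components (cos φ cos λ, cos φ sin λ, sin φ).
The central angle between the endpoints is δ = arccos(p₁·p₂) ≈ 0.982 rad (56.3°).
Interpolate at f = 3/4 with slerp weights a = sin((1−f)δ)/sin δ ≈ 0.292, b = sin(fδ)/sin δ ≈ 0.808.
p = a·p₁ + b·p₂ ≈ (0.329, -0.036, -0.944); φ = arcsin(p_z) ≈ -70.67°, λ = atan2(p_y, p_x) ≈ -6.21°.

≈ 70.7°S, 6.2°W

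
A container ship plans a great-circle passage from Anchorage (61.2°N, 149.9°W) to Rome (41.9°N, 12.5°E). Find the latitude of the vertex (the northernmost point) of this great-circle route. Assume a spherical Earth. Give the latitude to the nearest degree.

≈ 84°N

The great circle lies in the plane with unit normal n̂ = (p₁ × p₂)/|p₁ × p₂|.
Here n̂_z ≈ +0.112; the vertex latitude is φ_max = arccos|n̂_z| ≈ 83.6°.
Check via Clairaut: cos φ_max = |cos φ₁| · sin C = cos(61.2°)·sin(13.4°) ≈ 0.112, again giving ≈ 83.6°.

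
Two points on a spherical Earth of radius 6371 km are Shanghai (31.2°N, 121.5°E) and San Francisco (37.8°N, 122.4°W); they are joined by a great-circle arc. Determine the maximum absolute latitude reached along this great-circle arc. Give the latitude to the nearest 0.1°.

The great circle lies in the plane with unit normal n̂ = (p₁ × p₂)/|p₁ × p₂|.
Here n̂_z ≈ +0.607; the vertex latitude is φ_max = arccos|n̂_z| ≈ 52.6°.
Check via Clairaut: cos φ_max = |cos φ₁| · sin C = cos(31.2°)·sin(45.2°) ≈ 0.607, again giving ≈ 52.6°.

≈ 52.6°N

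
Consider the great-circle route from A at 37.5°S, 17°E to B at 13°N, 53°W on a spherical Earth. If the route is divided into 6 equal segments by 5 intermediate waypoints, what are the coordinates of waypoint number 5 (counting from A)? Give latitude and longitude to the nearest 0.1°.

≈ 3.7°N, 42.7°W

Convert each endpoint to a unit vector on the sphere (x = cos φ cos λ, y = cos φ sin λ, z = sin φ).
The central angle between the endpoints is δ = arccos(p₁·p₂) ≈ 1.443 rad (82.7°).
Interpolate at f = 5/6 with slerp weights a = sin((1−f)δ)/sin δ ≈ 0.240, b = sin(fδ)/sin δ ≈ 0.941.
p = a·p₁ + b·p₂ ≈ (0.734, -0.676, 0.065); φ = arcsin(p_z) ≈ 3.75°, λ = atan2(p_y, p_x) ≈ -42.66°.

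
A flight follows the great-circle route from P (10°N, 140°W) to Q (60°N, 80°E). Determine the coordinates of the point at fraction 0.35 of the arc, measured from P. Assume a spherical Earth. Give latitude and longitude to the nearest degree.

Convert each endpoint to a unit vector on the sphere (x = cos φ cos λ, y = cos φ sin λ, z = sin φ).
The central angle between the endpoints is δ = arccos(p₁·p₂) ≈ 1.800 rad (103.1°).
Interpolate at f = 0.35 with slerp weights a = sin((1−f)δ)/sin δ ≈ 0.945, b = sin(fδ)/sin δ ≈ 0.605.
p = a·p₁ + b·p₂ ≈ (-0.661, -0.301, 0.688); φ = arcsin(p_z) ≈ 43.47°, λ = atan2(p_y, p_x) ≈ -155.53°.

≈ (43°N, 156°W)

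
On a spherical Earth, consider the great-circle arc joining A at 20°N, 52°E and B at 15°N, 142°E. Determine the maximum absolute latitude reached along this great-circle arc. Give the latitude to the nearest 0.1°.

The great circle lies in the plane with unit normal n̂ = (p₁ × p₂)/|p₁ × p₂|.
Here n̂_z ≈ +0.911; the vertex latitude is φ_max = arccos|n̂_z| ≈ 24.3°.
Check via Clairaut: cos φ_max = |cos φ₁| · sin C = cos(20.0°)·sin(75.9°) ≈ 0.911, again giving ≈ 24.3°.

≈ 24.3°N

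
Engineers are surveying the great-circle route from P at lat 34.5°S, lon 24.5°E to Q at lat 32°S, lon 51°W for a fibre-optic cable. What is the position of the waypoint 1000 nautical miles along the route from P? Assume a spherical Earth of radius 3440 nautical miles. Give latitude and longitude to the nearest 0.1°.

Convert each endpoint to a unit vector on the sphere (x = cos φ cos λ, y = cos φ sin λ, z = sin φ).
The central angle between the endpoints is δ = arccos(p₁·p₂) ≈ 1.076 rad (61.6°). The total great-circle distance is δ·R ≈ 1.076 × 3440 ≈ 3700 nmi, so the target fraction is f = 1000/3700 ≈ 0.270.
Interpolate at f ≈ 0.270 with slerp weights a = sin((1−f)δ)/sin δ ≈ 0.803, b = sin(fδ)/sin δ ≈ 0.326.
p = a·p₁ + b·p₂ ≈ (0.776, 0.060, -0.628); φ = arcsin(p_z) ≈ -38.87°, λ = atan2(p_y, p_x) ≈ 4.41°.

≈ lat 38.9°S, lon 4.4°E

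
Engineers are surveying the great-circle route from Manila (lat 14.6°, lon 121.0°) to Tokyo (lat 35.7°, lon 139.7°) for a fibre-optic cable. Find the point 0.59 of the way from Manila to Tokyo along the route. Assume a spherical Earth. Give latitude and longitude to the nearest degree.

≈ lat 27°, lon 131°

The haversine formula gives a central angle δ ≈ 0.470 rad (26.9°) between the endpoints.
Interpolate at f = 0.59 with slerp weights a = sin((1−f)δ)/sin δ ≈ 0.423, b = sin(fδ)/sin δ ≈ 0.604.
p = a·p₁ + b·p₂ ≈ (-0.585, 0.668, 0.459); φ = arcsin(p_z) ≈ 27.34°, λ = atan2(p_y, p_x) ≈ 131.21°.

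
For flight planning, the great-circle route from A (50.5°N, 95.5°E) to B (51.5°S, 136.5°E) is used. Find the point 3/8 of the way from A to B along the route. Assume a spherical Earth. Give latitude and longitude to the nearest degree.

The haversine formula gives a central angle δ ≈ 1.881 rad (107.8°) between the endpoints.
Interpolate at f = 3/8 with slerp weights a = sin((1−f)δ)/sin δ ≈ 0.969, b = sin(fδ)/sin δ ≈ 0.681.
p = a·p₁ + b·p₂ ≈ (-0.366, 0.905, 0.215); φ = arcsin(p_z) ≈ 12.42°, λ = atan2(p_y, p_x) ≈ 112.04°.

≈ (12°N, 112°E)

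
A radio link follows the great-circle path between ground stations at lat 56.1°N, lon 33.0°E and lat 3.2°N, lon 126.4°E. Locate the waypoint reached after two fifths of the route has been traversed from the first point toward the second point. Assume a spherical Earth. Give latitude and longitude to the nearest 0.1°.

≈ lat 44.4°N, lon 87.5°E

Write both endpoints as unit vectors p₁, p₂ with components (cos φ cos λ, cos φ sin λ, sin φ).
The central angle between the endpoints is δ = arccos(p₁·p₂) ≈ 1.557 rad (89.2°).
Interpolate at f = 2/5 with slerp weights a = sin((1−f)δ)/sin δ ≈ 0.804, b = sin(fδ)/sin δ ≈ 0.584.
p = a·p₁ + b·p₂ ≈ (0.031, 0.713, 0.700); φ = arcsin(p_z) ≈ 44.44°, λ = atan2(p_y, p_x) ≈ 87.55°.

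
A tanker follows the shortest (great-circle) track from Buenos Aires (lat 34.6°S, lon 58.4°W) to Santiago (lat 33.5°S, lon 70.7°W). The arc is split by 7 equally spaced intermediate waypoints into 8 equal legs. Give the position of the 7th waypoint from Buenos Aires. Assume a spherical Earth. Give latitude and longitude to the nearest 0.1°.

From cos δ = sin φ₁ sin φ₂ + cos φ₁ cos φ₂ cos Δλ, the central angle is δ ≈ 0.179 rad (10.2°).
Interpolate at f = 7/8 with slerp weights a = sin((1−f)δ)/sin δ ≈ 0.126, b = sin(fδ)/sin δ ≈ 0.876.
p = a·p₁ + b·p₂ ≈ (0.296, -0.778, -0.555); φ = arcsin(p_z) ≈ -33.70°, λ = atan2(p_y, p_x) ≈ -69.18°.

≈ lat 33.7°S, lon 69.2°W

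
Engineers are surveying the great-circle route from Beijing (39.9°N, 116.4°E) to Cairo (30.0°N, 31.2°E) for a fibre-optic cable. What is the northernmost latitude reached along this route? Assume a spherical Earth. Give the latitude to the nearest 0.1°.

≈ 44.4°N

The great circle lies in the plane with unit normal n̂ = (p₁ × p₂)/|p₁ × p₂|.
Here n̂_z ≈ -0.715; the vertex latitude is φ_max = arccos|n̂_z| ≈ 44.4°.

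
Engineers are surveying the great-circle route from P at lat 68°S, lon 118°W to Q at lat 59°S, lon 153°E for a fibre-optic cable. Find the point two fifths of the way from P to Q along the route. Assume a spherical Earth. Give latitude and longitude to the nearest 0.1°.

The haversine formula gives a central angle δ ≈ 0.647 rad (37.0°) between the endpoints.
Interpolate at f = 2/5 with slerp weights a = sin((1−f)δ)/sin δ ≈ 0.628, b = sin(fδ)/sin δ ≈ 0.425.
p = a·p₁ + b·p₂ ≈ (-0.305, -0.108, -0.946); φ = arcsin(p_z) ≈ -71.10°, λ = atan2(p_y, p_x) ≈ -160.44°.

≈ lat 71.1°S, lon 160.4°W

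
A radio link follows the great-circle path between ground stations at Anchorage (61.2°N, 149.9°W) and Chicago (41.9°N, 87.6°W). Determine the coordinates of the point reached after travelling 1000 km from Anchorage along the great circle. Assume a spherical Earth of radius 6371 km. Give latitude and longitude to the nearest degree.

≈ 60°N, 132°W

Write both endpoints as unit vectors p₁, p₂ with components (cos φ cos λ, cos φ sin λ, sin φ).
The central angle between the endpoints is δ = arccos(p₁·p₂) ≈ 0.720 rad (41.2°). The total great-circle distance is δ·R ≈ 0.720 × 6371 ≈ 4586 km, so the target fraction is f = 1000/4586 ≈ 0.218.
Interpolate at f ≈ 0.218 with slerp weights a = sin((1−f)δ)/sin δ ≈ 0.809, b = sin(fδ)/sin δ ≈ 0.237.
p = a·p₁ + b·p₂ ≈ (-0.330, -0.372, 0.868); φ = arcsin(p_z) ≈ 60.19°, λ = atan2(p_y, p_x) ≈ -131.58°.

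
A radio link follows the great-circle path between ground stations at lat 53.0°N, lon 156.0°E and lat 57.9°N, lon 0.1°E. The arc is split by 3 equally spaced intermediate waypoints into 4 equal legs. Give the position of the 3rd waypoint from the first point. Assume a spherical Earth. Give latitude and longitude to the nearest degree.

Write both endpoints as unit vectors p₁, p₂ with components (cos φ cos λ, cos φ sin λ, sin φ).
The central angle between the endpoints is δ = arccos(p₁·p₂) ≈ 1.176 rad (67.4°).
Interpolate at f = 3/4 with slerp weights a = sin((1−f)δ)/sin δ ≈ 0.314, b = sin(fδ)/sin δ ≈ 0.836.
p = a·p₁ + b·p₂ ≈ (0.272, 0.078, 0.959); φ = arcsin(p_z) ≈ 73.58°, λ = atan2(p_y, p_x) ≈ 15.94°.

≈ lat 74°N, lon 16°E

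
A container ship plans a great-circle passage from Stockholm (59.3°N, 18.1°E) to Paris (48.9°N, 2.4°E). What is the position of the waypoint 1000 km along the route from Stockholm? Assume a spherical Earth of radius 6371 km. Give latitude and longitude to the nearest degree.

≈ (53°N, 7°E)

The haversine formula gives a central angle δ ≈ 0.241 rad (13.8°) between the endpoints. The total great-circle distance is δ·R ≈ 0.241 × 6371 ≈ 1537 km, so the target fraction is f = 1000/1537 ≈ 0.651.
Interpolate at f ≈ 0.651 with slerp weights a = sin((1−f)δ)/sin δ ≈ 0.352, b = sin(fδ)/sin δ ≈ 0.654.
p = a·p₁ + b·p₂ ≈ (0.601, 0.074, 0.796); φ = arcsin(p_z) ≈ 52.75°, λ = atan2(p_y, p_x) ≈ 7.01°.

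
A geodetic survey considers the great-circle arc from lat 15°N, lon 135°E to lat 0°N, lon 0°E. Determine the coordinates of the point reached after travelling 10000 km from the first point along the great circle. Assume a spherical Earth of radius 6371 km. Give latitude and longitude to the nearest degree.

≈ lat 14°N, lon 41°E

Convert each endpoint to a unit vector on the sphere (x = cos φ cos λ, y = cos φ sin λ, z = sin φ).
The central angle between the endpoints is δ = arccos(p₁·p₂) ≈ 2.323 rad (133.1°). The total great-circle distance is δ·R ≈ 2.323 × 6371 ≈ 14798 km, so the target fraction is f = 10000/14798 ≈ 0.676.
Interpolate at f ≈ 0.676 with slerp weights a = sin((1−f)δ)/sin δ ≈ 0.936, b = sin(fδ)/sin δ ≈ 1.369.
p = a·p₁ + b·p₂ ≈ (0.730, 0.640, 0.242); φ = arcsin(p_z) ≈ 14.02°, λ = atan2(p_y, p_x) ≈ 41.24°.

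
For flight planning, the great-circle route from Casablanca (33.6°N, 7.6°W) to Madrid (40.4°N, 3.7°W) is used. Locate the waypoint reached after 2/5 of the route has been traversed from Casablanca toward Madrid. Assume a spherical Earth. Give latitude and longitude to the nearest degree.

≈ 36°N, 6°W

Convert each endpoint to a unit vector on the sphere (x = cos φ cos λ, y = cos φ sin λ, z = sin φ).
The central angle between the endpoints is δ = arccos(p₁·p₂) ≈ 0.131 rad (7.5°).
Interpolate at f = 2/5 with slerp weights a = sin((1−f)δ)/sin δ ≈ 0.601, b = sin(fδ)/sin δ ≈ 0.401.
p = a·p₁ + b·p₂ ≈ (0.801, -0.086, 0.593); φ = arcsin(p_z) ≈ 36.34°, λ = atan2(p_y, p_x) ≈ -6.12°.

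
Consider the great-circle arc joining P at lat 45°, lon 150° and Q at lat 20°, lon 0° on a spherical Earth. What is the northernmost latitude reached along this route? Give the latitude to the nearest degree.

The great circle lies in the plane with unit normal n̂ = (p₁ × p₂)/|p₁ × p₂|.
Here n̂_z ≈ -0.352; the vertex latitude is φ_max = arccos|n̂_z| ≈ 69.4°.
Check via Clairaut: cos φ_max = |cos φ₁| · sin C = cos(45.0°)·sin(29.9°) ≈ 0.352, again giving ≈ 69.4°.

≈ 69°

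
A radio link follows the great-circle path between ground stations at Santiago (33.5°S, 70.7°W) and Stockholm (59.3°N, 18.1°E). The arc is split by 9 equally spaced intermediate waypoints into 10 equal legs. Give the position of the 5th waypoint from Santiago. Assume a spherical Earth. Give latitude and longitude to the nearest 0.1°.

≈ 17.3°N, 39.6°W

From cos δ = sin φ₁ sin φ₂ + cos φ₁ cos φ₂ cos Δλ, the central angle is δ ≈ 2.055 rad (117.8°).
Interpolate at f = 5/10 with slerp weights a = sin((1−f)δ)/sin δ ≈ 0.967, b = sin(fδ)/sin δ ≈ 0.967.
p = a·p₁ + b·p₂ ≈ (0.736, -0.608, 0.298); φ = arcsin(p_z) ≈ 17.33°, λ = atan2(p_y, p_x) ≈ -39.55°.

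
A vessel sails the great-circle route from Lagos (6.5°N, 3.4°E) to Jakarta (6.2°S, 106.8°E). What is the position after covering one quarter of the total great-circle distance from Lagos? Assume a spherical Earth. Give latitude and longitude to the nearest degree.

≈ 4°N, 29°E

Write both endpoints as unit vectors p₁, p₂ with components (cos φ cos λ, cos φ sin λ, sin φ).
The central angle between the endpoints is δ = arccos(p₁·p₂) ≈ 1.814 rad (104.0°).
Interpolate at f = 1/4 with slerp weights a = sin((1−f)δ)/sin δ ≈ 1.008, b = sin(fδ)/sin δ ≈ 0.452.
p = a·p₁ + b·p₂ ≈ (0.870, 0.489, 0.065); φ = arcsin(p_z) ≈ 3.75°, λ = atan2(p_y, p_x) ≈ 29.35°.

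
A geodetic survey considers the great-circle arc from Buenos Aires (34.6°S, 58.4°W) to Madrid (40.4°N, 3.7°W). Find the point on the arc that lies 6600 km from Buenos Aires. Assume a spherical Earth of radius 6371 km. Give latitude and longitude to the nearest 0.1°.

Convert each endpoint to a unit vector on the sphere (x = cos φ cos λ, y = cos φ sin λ, z = sin φ).
The central angle between the endpoints is δ = arccos(p₁·p₂) ≈ 1.577 rad (90.3°). The total great-circle distance is δ·R ≈ 1.577 × 6371 ≈ 10045 km, so the target fraction is f = 6600/10045 ≈ 0.657.
Interpolate at f ≈ 0.657 with slerp weights a = sin((1−f)δ)/sin δ ≈ 0.515, b = sin(fδ)/sin δ ≈ 0.860.
p = a·p₁ + b·p₂ ≈ (0.876, -0.403, 0.265); φ = arcsin(p_z) ≈ 15.39°, λ = atan2(p_y, p_x) ≈ -24.72°.

≈ (15.4°N, 24.7°W)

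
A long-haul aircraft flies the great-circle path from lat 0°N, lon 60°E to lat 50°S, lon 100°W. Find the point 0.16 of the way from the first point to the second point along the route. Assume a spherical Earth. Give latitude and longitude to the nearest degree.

≈ lat 20°S, lon 54°E

Write both endpoints as unit vectors p₁, p₂ with components (cos φ cos λ, cos φ sin λ, sin φ).
The central angle between the endpoints is δ = arccos(p₁·p₂) ≈ 2.219 rad (127.2°).
Interpolate at f = 0.16 with slerp weights a = sin((1−f)δ)/sin δ ≈ 1.201, b = sin(fδ)/sin δ ≈ 0.436.
p = a·p₁ + b·p₂ ≈ (0.552, 0.764, -0.334); φ = arcsin(p_z) ≈ -19.52°, λ = atan2(p_y, p_x) ≈ 54.16°.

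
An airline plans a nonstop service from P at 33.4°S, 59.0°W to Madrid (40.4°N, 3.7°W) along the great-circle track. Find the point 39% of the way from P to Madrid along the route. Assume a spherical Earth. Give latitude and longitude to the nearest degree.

From cos δ = sin φ₁ sin φ₂ + cos φ₁ cos φ₂ cos Δλ, the central angle is δ ≈ 1.566 rad (89.7°).
Interpolate at f = 0.39 with slerp weights a = sin((1−f)δ)/sin δ ≈ 0.816, b = sin(fδ)/sin δ ≈ 0.573.
p = a·p₁ + b·p₂ ≈ (0.787, -0.612, -0.078); φ = arcsin(p_z) ≈ -4.46°, λ = atan2(p_y, p_x) ≈ -37.90°.

≈ 4°S, 38°W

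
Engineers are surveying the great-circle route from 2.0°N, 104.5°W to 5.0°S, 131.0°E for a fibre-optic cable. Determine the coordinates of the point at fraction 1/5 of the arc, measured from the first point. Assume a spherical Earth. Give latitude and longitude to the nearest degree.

Write both endpoints as unit vectors p₁, p₂ with components (cos φ cos λ, cos φ sin λ, sin φ).
The central angle between the endpoints is δ = arccos(p₁·p₂) ≈ 2.174 rad (124.5°).
Interpolate at f = 1/5 with slerp weights a = sin((1−f)δ)/sin δ ≈ 1.197, b = sin(fδ)/sin δ ≈ 0.511.
p = a·p₁ + b·p₂ ≈ (-0.634, -0.774, -0.003); φ = arcsin(p_z) ≈ -0.16°, λ = atan2(p_y, p_x) ≈ -129.32°.

≈ 0°N, 129°W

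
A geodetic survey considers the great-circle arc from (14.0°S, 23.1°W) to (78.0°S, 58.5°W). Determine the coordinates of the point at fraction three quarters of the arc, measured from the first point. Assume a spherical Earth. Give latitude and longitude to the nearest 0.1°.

≈ (62.9°S, 35.8°W)

Convert each endpoint to a unit vector on the sphere (x = cos φ cos λ, y = cos φ sin λ, z = sin φ).
The central angle between the endpoints is δ = arccos(p₁·p₂) ≈ 1.158 rad (66.4°).
Interpolate at f = 3/4 with slerp weights a = sin((1−f)δ)/sin δ ≈ 0.312, b = sin(fδ)/sin δ ≈ 0.833.
p = a·p₁ + b·p₂ ≈ (0.369, -0.266, -0.891); φ = arcsin(p_z) ≈ -62.94°, λ = atan2(p_y, p_x) ≈ -35.85°.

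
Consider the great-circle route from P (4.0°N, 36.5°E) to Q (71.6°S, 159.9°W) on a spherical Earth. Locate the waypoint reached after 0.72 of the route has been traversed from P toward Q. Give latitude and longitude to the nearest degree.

≈ (75°S, 58°E)

Write both endpoints as unit vectors p₁, p₂ with components (cos φ cos λ, cos φ sin λ, sin φ).
The central angle between the endpoints is δ = arccos(p₁·p₂) ≈ 1.948 rad (111.6°).
Interpolate at f = 0.72 with slerp weights a = sin((1−f)δ)/sin δ ≈ 0.558, b = sin(fδ)/sin δ ≈ 1.060.
p = a·p₁ + b·p₂ ≈ (0.133, 0.216, -0.967); φ = arcsin(p_z) ≈ -75.30°, λ = atan2(p_y, p_x) ≈ 58.36°.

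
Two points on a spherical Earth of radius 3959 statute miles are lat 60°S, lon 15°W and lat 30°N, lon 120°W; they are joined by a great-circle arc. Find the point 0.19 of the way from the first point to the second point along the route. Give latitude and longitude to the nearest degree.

≈ lat 51°S, lon 54°W

Convert each endpoint to a unit vector on the sphere (x = cos φ cos λ, y = cos φ sin λ, z = sin φ).
The central angle between the endpoints is δ = arccos(p₁·p₂) ≈ 2.147 rad (123.0°).
Interpolate at f = 0.19 with slerp weights a = sin((1−f)δ)/sin δ ≈ 1.176, b = sin(fδ)/sin δ ≈ 0.473.
p = a·p₁ + b·p₂ ≈ (0.363, -0.507, -0.782); φ = arcsin(p_z) ≈ -51.42°, λ = atan2(p_y, p_x) ≈ -54.40°.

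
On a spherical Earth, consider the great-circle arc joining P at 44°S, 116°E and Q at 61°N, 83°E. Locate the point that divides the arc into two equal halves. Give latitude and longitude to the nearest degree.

Write both endpoints as unit vectors p₁, p₂ with components (cos φ cos λ, cos φ sin λ, sin φ).
The central angle between the endpoints is δ = arccos(p₁·p₂) ≈ 1.891 rad (108.4°).
Interpolate at f = 1/2 with slerp weights a = sin((1−f)δ)/sin δ ≈ 0.854, b = sin(fδ)/sin δ ≈ 0.854.
p = a·p₁ + b·p₂ ≈ (-0.219, 0.964, 0.154); φ = arcsin(p_z) ≈ 8.84°, λ = atan2(p_y, p_x) ≈ 102.80°.

≈ 9°N, 103°E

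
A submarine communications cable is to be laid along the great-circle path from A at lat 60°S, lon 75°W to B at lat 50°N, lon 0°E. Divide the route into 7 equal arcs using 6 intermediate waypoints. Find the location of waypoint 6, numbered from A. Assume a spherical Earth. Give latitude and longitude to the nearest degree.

≈ lat 35°N, lon 13°W

Write both endpoints as unit vectors p₁, p₂ with components (cos φ cos λ, cos φ sin λ, sin φ).
The central angle between the endpoints is δ = arccos(p₁·p₂) ≈ 2.190 rad (125.5°).
Interpolate at f = 6/7 with slerp weights a = sin((1−f)δ)/sin δ ≈ 0.378, b = sin(fδ)/sin δ ≈ 1.171.
p = a·p₁ + b·p₂ ≈ (0.801, -0.182, 0.570); φ = arcsin(p_z) ≈ 34.72°, λ = atan2(p_y, p_x) ≈ -12.83°.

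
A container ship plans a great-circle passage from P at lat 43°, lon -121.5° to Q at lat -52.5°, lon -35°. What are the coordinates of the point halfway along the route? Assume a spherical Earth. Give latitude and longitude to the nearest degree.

≈ lat -6°, lon -83°

Write both endpoints as unit vectors p₁, p₂ with components (cos φ cos λ, cos φ sin λ, sin φ).
The central angle between the endpoints is δ = arccos(p₁·p₂) ≈ 2.111 rad (120.9°).
Interpolate at f = 1/2 with slerp weights a = sin((1−f)δ)/sin δ ≈ 1.014, b = sin(fδ)/sin δ ≈ 1.014.
p = a·p₁ + b·p₂ ≈ (0.118, -0.987, -0.113); φ = arcsin(p_z) ≈ -6.48°, λ = atan2(p_y, p_x) ≈ -83.17°.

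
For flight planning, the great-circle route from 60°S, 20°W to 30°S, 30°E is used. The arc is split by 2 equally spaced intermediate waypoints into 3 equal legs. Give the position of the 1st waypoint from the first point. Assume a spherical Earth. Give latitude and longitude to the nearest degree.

The haversine formula gives a central angle δ ≈ 0.779 rad (44.7°) between the endpoints.
Interpolate at f = 1/3 with slerp weights a = sin((1−f)δ)/sin δ ≈ 0.706, b = sin(fδ)/sin δ ≈ 0.365.
p = a·p₁ + b·p₂ ≈ (0.606, 0.037, -0.795); φ = arcsin(p_z) ≈ -52.61°, λ = atan2(p_y, p_x) ≈ 3.54°.

≈ 53°S, 4°E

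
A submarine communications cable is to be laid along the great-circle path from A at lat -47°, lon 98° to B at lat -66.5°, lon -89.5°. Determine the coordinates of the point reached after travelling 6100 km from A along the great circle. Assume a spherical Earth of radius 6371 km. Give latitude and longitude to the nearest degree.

≈ lat -78°, lon -95°

From cos δ = sin φ₁ sin φ₂ + cos φ₁ cos φ₂ cos Δλ, the central angle is δ ≈ 1.158 rad (66.4°). The total great-circle distance is δ·R ≈ 1.158 × 6371 ≈ 7378 km, so the target fraction is f = 6100/7378 ≈ 0.827.
Interpolate at f ≈ 0.827 with slerp weights a = sin((1−f)δ)/sin δ ≈ 0.218, b = sin(fδ)/sin δ ≈ 0.893.
p = a·p₁ + b·p₂ ≈ (-0.018, -0.209, -0.978); φ = arcsin(p_z) ≈ -77.89°, λ = atan2(p_y, p_x) ≈ -94.80°.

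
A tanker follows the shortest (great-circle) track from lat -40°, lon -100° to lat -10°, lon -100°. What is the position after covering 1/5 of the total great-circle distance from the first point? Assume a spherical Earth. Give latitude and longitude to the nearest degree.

≈ lat -34°, lon -100°

Write both endpoints as unit vectors p₁, p₂ with components (cos φ cos λ, cos φ sin λ, sin φ).
The central angle between the endpoints is δ = arccos(p₁·p₂) ≈ 0.524 rad (30.0°).
Interpolate at f = 1/5 with slerp weights a = sin((1−f)δ)/sin δ ≈ 0.813, b = sin(fδ)/sin δ ≈ 0.209.
p = a·p₁ + b·p₂ ≈ (-0.144, -0.816, -0.559); φ = arcsin(p_z) ≈ -34.00°, λ = atan2(p_y, p_x) ≈ -100.00°.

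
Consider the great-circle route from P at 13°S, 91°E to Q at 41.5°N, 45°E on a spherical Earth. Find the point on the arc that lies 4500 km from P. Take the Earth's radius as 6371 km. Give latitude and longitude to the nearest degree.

The haversine formula gives a central angle δ ≈ 1.205 rad (69.0°) between the endpoints. The total great-circle distance is δ·R ≈ 1.205 × 6371 ≈ 7676 km, so the target fraction is f = 4500/7676 ≈ 0.586.
Interpolate at f ≈ 0.586 with slerp weights a = sin((1−f)δ)/sin δ ≈ 0.512, b = sin(fδ)/sin δ ≈ 0.695.
p = a·p₁ + b·p₂ ≈ (0.359, 0.867, 0.345); φ = arcsin(p_z) ≈ 20.21°, λ = atan2(p_y, p_x) ≈ 67.48°.

≈ 20°N, 67°E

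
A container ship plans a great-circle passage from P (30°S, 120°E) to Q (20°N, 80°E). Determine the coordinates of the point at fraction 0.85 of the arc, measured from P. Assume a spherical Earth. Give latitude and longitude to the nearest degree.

The haversine formula gives a central angle δ ≈ 1.101 rad (63.1°) between the endpoints.
Interpolate at f = 0.85 with slerp weights a = sin((1−f)δ)/sin δ ≈ 0.184, b = sin(fδ)/sin δ ≈ 0.903.
p = a·p₁ + b·p₂ ≈ (0.067, 0.974, 0.217); φ = arcsin(p_z) ≈ 12.51°, λ = atan2(p_y, p_x) ≈ 86.04°.

≈ (13°N, 86°E)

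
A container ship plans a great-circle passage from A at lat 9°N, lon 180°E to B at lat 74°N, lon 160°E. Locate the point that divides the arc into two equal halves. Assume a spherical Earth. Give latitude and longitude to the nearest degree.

Convert each endpoint to a unit vector on the sphere (x = cos φ cos λ, y = cos φ sin λ, z = sin φ).
The central angle between the endpoints is δ = arccos(p₁·p₂) ≈ 1.153 rad (66.0°).
Interpolate at f = 1/2 with slerp weights a = sin((1−f)δ)/sin δ ≈ 0.596, b = sin(fδ)/sin δ ≈ 0.596.
p = a·p₁ + b·p₂ ≈ (-0.743, 0.056, 0.666); φ = arcsin(p_z) ≈ 41.80°, λ = atan2(p_y, p_x) ≈ 175.68°.

≈ lat 42°N, lon 176°E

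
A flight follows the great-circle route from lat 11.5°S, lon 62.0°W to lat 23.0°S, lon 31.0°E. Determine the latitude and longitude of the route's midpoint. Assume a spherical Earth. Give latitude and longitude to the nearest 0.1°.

Write both endpoints as unit vectors p₁, p₂ with components (cos φ cos λ, cos φ sin λ, sin φ).
The central angle between the endpoints is δ = arccos(p₁·p₂) ≈ 1.540 rad (88.2°).
Interpolate at f = 1/2 with slerp weights a = sin((1−f)δ)/sin δ ≈ 0.696, b = sin(fδ)/sin δ ≈ 0.696.
p = a·p₁ + b·p₂ ≈ (0.870, -0.272, -0.411); φ = arcsin(p_z) ≈ -24.27°, λ = atan2(p_y, p_x) ≈ -17.39°.

≈ lat 24.3°S, lon 17.4°W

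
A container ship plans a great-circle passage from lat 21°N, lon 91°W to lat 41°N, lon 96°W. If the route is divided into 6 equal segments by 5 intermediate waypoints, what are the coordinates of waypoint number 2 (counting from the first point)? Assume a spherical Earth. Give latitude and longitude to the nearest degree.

≈ lat 28°N, lon 92°W

Convert each endpoint to a unit vector on the sphere (x = cos φ cos λ, y = cos φ sin λ, z = sin φ).
The central angle between the endpoints is δ = arccos(p₁·p₂) ≈ 0.357 rad (20.4°).
Interpolate at f = 2/6 with slerp weights a = sin((1−f)δ)/sin δ ≈ 0.675, b = sin(fδ)/sin δ ≈ 0.340.
p = a·p₁ + b·p₂ ≈ (-0.038, -0.885, 0.465); φ = arcsin(p_z) ≈ 27.69°, λ = atan2(p_y, p_x) ≈ -92.45°.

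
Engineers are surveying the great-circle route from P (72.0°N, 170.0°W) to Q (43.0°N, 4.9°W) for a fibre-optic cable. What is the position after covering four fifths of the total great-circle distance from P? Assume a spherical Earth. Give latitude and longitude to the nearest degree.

≈ (56°N, 7°W)

From cos δ = sin φ₁ sin φ₂ + cos φ₁ cos φ₂ cos Δλ, the central angle is δ ≈ 1.126 rad (64.5°).
Interpolate at f = 4/5 with slerp weights a = sin((1−f)δ)/sin δ ≈ 0.247, b = sin(fδ)/sin δ ≈ 0.868.
p = a·p₁ + b·p₂ ≈ (0.557, -0.068, 0.827); φ = arcsin(p_z) ≈ 55.84°, λ = atan2(p_y, p_x) ≈ -6.91°.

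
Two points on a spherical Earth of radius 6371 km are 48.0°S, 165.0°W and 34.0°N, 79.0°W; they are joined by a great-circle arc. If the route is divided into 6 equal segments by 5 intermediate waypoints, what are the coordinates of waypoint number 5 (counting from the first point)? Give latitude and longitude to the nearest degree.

From cos δ = sin φ₁ sin φ₂ + cos φ₁ cos φ₂ cos Δλ, the central angle is δ ≈ 1.957 rad (112.1°).
Interpolate at f = 5/6 with slerp weights a = sin((1−f)δ)/sin δ ≈ 0.346, b = sin(fδ)/sin δ ≈ 1.078.
p = a·p₁ + b·p₂ ≈ (-0.053, -0.937, 0.346); φ = arcsin(p_z) ≈ 20.21°, λ = atan2(p_y, p_x) ≈ -93.25°.

≈ 20°N, 93°W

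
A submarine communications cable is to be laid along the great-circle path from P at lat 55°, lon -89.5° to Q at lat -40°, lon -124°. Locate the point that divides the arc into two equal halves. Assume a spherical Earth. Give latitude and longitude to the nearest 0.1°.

The haversine formula gives a central angle δ ≈ 1.736 rad (99.5°) between the endpoints.
Interpolate at f = 1/2 with slerp weights a = sin((1−f)δ)/sin δ ≈ 0.774, b = sin(fδ)/sin δ ≈ 0.774.
p = a·p₁ + b·p₂ ≈ (-0.327, -0.935, 0.136); φ = arcsin(p_z) ≈ 7.84°, λ = atan2(p_y, p_x) ≈ -109.30°.

≈ lat 7.8°, lon -109.3°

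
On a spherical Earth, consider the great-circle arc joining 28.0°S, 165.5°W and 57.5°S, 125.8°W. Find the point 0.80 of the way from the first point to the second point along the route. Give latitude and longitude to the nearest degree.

≈ 53°S, 138°W

Convert each endpoint to a unit vector on the sphere (x = cos φ cos λ, y = cos φ sin λ, z = sin φ).
The central angle between the endpoints is δ = arccos(p₁·p₂) ≈ 0.706 rad (40.5°).
Interpolate at f = 0.80 with slerp weights a = sin((1−f)δ)/sin δ ≈ 0.217, b = sin(fδ)/sin δ ≈ 0.825.
p = a·p₁ + b·p₂ ≈ (-0.445, -0.407, -0.798); φ = arcsin(p_z) ≈ -52.90°, λ = atan2(p_y, p_x) ≈ -137.50°.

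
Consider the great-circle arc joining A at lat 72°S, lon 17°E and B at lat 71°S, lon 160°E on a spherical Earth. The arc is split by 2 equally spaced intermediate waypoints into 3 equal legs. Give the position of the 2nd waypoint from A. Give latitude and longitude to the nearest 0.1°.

≈ lat 81.2°S, lon 134.6°E

Convert each endpoint to a unit vector on the sphere (x = cos φ cos λ, y = cos φ sin λ, z = sin φ).
The central angle between the endpoints is δ = arccos(p₁·p₂) ≈ 0.611 rad (35.0°).
Interpolate at f = 2/3 with slerp weights a = sin((1−f)δ)/sin δ ≈ 0.353, b = sin(fδ)/sin δ ≈ 0.691.
p = a·p₁ + b·p₂ ≈ (-0.107, 0.109, -0.988); φ = arcsin(p_z) ≈ -81.22°, λ = atan2(p_y, p_x) ≈ 134.56°.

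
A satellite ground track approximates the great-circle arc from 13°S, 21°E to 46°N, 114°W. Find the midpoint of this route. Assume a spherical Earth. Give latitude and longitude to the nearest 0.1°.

≈ 35.7°N, 24.5°W

Write both endpoints as unit vectors p₁, p₂ with components (cos φ cos λ, cos φ sin λ, sin φ).
The central angle between the endpoints is δ = arccos(p₁·p₂) ≈ 2.266 rad (129.8°).
Interpolate at f = 1/2 with slerp weights a = sin((1−f)δ)/sin δ ≈ 1.179, b = sin(fδ)/sin δ ≈ 1.179.
p = a·p₁ + b·p₂ ≈ (0.739, -0.337, 0.583); φ = arcsin(p_z) ≈ 35.66°, λ = atan2(p_y, p_x) ≈ -24.47°.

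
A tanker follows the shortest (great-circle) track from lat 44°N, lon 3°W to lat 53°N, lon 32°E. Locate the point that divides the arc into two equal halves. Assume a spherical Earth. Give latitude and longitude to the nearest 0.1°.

Convert each endpoint to a unit vector on the sphere (x = cos φ cos λ, y = cos φ sin λ, z = sin φ).
The central angle between the endpoints is δ = arccos(p₁·p₂) ≈ 0.429 rad (24.6°).
Interpolate at f = 1/2 with slerp weights a = sin((1−f)δ)/sin δ ≈ 0.512, b = sin(fδ)/sin δ ≈ 0.512.
p = a·p₁ + b·p₂ ≈ (0.629, 0.144, 0.764); φ = arcsin(p_z) ≈ 49.83°, λ = atan2(p_y, p_x) ≈ 12.89°.

≈ lat 49.8°N, lon 12.9°E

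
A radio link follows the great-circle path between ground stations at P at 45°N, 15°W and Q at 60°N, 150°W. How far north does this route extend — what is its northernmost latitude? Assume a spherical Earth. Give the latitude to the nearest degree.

The great circle lies in the plane with unit normal n̂ = (p₁ × p₂)/|p₁ × p₂|.
Here n̂_z ≈ -0.268; the vertex latitude is φ_max = arccos|n̂_z| ≈ 74.4°.
Check via Clairaut: cos φ_max = |cos φ₁| · sin C = cos(45.0°)·sin(22.3°) ≈ 0.268, again giving ≈ 74.4°.

≈ 74°N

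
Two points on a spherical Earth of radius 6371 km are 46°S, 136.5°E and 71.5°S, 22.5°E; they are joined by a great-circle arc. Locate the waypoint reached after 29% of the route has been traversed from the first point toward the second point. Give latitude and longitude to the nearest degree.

Write both endpoints as unit vectors p₁, p₂ with components (cos φ cos λ, cos φ sin λ, sin φ).
The central angle between the endpoints is δ = arccos(p₁·p₂) ≈ 0.937 rad (53.7°).
Interpolate at f = 0.29 with slerp weights a = sin((1−f)δ)/sin δ ≈ 0.766, b = sin(fδ)/sin δ ≈ 0.333.
p = a·p₁ + b·p₂ ≈ (-0.288, 0.407, -0.867); φ = arcsin(p_z) ≈ -60.10°, λ = atan2(p_y, p_x) ≈ 125.33°.

≈ 60°S, 125°E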